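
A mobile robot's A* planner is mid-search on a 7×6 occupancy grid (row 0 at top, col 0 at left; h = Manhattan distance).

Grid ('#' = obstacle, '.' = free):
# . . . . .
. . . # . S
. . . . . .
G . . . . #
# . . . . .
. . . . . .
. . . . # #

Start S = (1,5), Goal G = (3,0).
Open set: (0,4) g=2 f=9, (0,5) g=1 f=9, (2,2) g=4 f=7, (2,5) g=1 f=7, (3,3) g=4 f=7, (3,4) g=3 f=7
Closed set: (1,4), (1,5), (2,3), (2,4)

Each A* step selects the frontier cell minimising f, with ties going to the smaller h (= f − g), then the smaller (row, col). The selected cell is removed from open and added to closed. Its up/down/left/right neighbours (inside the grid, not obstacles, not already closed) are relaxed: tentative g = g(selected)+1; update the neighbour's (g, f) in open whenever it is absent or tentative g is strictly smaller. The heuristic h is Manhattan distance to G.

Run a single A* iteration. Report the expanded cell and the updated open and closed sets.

expanded=(2,2); open=[(0,4) g=2 f=9, (0,5) g=1 f=9, (1,2) g=5 f=9, (2,1) g=5 f=7, (2,5) g=1 f=7, (3,2) g=5 f=7, (3,3) g=4 f=7, (3,4) g=3 f=7]; closed=[(1,4), (1,5), (2,2), (2,3), (2,4)]

step 1: expand (2,2) (f=7, h=3) → closed; open now [(0,4) g=2 f=9, (0,5) g=1 f=9, (1,2) g=5 f=9, (2,1) g=5 f=7, (2,5) g=1 f=7, (3,2) g=5 f=7, (3,3) g=4 f=7, (3,4) g=3 f=7]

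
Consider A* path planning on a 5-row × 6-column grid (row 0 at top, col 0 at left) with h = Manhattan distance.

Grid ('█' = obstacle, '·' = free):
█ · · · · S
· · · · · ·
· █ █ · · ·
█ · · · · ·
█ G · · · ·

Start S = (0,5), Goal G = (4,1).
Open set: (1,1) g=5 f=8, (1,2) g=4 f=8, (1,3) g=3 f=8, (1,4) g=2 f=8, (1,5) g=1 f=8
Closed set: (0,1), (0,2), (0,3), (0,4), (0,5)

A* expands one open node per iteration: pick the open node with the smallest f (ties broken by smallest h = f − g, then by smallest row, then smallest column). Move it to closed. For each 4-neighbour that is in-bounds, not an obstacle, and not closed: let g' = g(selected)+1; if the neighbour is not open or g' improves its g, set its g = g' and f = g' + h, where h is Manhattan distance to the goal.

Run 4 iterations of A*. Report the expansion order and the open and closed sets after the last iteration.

step 1: expand (1,1) (f=8, h=3) → closed; open now [(1,0) g=6 f=10, (1,2) g=4 f=8, (1,3) g=3 f=8, (1,4) g=2 f=8, (1,5) g=1 f=8]
step 2: expand (1,2) (f=8, h=4) → closed; open now [(1,0) g=6 f=10, (1,3) g=3 f=8, (1,4) g=2 f=8, (1,5) g=1 f=8]
step 3: expand (1,3) (f=8, h=5) → closed; open now [(1,0) g=6 f=10, (1,4) g=2 f=8, (1,5) g=1 f=8, (2,3) g=4 f=8]
step 4: expand (2,3) (f=8, h=4) → closed; open now [(1,0) g=6 f=10, (1,4) g=2 f=8, (1,5) g=1 f=8, (2,4) g=5 f=10, (3,3) g=5 f=8]

order=[(1,1) → (1,2) → (1,3) → (2,3)]; open=[(1,0) g=6 f=10, (1,4) g=2 f=8, (1,5) g=1 f=8, (2,4) g=5 f=10, (3,3) g=5 f=8]; closed=[(0,1), (0,2), (0,3), (0,4), (0,5), (1,1), (1,2), (1,3), (2,3)]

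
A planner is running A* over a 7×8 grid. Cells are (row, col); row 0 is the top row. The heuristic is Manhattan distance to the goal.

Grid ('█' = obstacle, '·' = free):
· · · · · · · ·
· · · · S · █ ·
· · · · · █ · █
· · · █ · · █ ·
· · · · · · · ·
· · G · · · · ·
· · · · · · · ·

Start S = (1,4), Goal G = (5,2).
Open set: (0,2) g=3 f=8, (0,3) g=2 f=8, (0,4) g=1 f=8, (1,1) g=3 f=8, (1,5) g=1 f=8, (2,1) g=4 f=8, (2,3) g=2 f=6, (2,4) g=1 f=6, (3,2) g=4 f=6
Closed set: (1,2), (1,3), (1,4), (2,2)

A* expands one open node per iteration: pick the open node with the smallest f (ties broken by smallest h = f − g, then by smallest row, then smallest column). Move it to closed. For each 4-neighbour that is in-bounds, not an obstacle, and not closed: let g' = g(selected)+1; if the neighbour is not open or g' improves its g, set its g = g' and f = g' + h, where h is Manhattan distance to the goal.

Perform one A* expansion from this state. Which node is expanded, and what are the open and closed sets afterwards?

step 1: expand (3,2) (f=6, h=2) → closed; open now [(0,2) g=3 f=8, (0,3) g=2 f=8, (0,4) g=1 f=8, (1,1) g=3 f=8, (1,5) g=1 f=8, (2,1) g=4 f=8, (2,3) g=2 f=6, (2,4) g=1 f=6, (3,1) g=5 f=8, (4,2) g=5 f=6]

expanded=(3,2); open=[(0,2) g=3 f=8, (0,3) g=2 f=8, (0,4) g=1 f=8, (1,1) g=3 f=8, (1,5) g=1 f=8, (2,1) g=4 f=8, (2,3) g=2 f=6, (2,4) g=1 f=6, (3,1) g=5 f=8, (4,2) g=5 f=6]; closed=[(1,2), (1,3), (1,4), (2,2), (3,2)]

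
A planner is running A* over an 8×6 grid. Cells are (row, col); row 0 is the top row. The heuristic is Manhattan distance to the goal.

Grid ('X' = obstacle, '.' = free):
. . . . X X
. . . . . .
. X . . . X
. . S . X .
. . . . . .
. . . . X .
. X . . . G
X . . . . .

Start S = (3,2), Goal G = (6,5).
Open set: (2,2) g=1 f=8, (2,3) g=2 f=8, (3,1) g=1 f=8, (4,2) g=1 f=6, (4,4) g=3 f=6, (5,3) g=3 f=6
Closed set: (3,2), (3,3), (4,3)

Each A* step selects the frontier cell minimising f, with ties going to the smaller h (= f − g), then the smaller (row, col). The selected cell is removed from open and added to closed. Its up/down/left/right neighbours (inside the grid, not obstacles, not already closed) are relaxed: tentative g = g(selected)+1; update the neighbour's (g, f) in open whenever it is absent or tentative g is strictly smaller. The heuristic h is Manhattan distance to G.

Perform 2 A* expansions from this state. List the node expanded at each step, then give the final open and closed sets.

step 1: expand (4,4) (f=6, h=3) → closed; open now [(2,2) g=1 f=8, (2,3) g=2 f=8, (3,1) g=1 f=8, (4,2) g=1 f=6, (4,5) g=4 f=6, (5,3) g=3 f=6]
step 2: expand (4,5) (f=6, h=2) → closed; open now [(2,2) g=1 f=8, (2,3) g=2 f=8, (3,1) g=1 f=8, (3,5) g=5 f=8, (4,2) g=1 f=6, (5,3) g=3 f=6, (5,5) g=5 f=6]

order=[(4,4) → (4,5)]; open=[(2,2) g=1 f=8, (2,3) g=2 f=8, (3,1) g=1 f=8, (3,5) g=5 f=8, (4,2) g=1 f=6, (5,3) g=3 f=6, (5,5) g=5 f=6]; closed=[(3,2), (3,3), (4,3), (4,4), (4,5)]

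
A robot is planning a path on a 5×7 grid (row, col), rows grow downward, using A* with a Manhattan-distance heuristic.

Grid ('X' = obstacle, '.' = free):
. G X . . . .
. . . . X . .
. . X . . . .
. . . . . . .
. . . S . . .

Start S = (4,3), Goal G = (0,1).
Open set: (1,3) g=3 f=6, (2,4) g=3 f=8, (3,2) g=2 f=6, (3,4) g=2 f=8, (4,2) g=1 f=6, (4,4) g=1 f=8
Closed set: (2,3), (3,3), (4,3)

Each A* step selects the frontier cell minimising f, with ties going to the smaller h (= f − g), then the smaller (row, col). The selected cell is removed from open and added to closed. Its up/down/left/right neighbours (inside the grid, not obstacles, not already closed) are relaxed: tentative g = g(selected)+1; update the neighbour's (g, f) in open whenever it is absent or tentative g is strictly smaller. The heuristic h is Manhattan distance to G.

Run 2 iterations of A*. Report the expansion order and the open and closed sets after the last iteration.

order=[(1,3) → (0,3)]; open=[(0,4) g=5 f=8, (1,2) g=4 f=6, (2,4) g=3 f=8, (3,2) g=2 f=6, (3,4) g=2 f=8, (4,2) g=1 f=6, (4,4) g=1 f=8]; closed=[(0,3), (1,3), (2,3), (3,3), (4,3)]

step 1: expand (1,3) (f=6, h=3) → closed; open now [(0,3) g=4 f=6, (1,2) g=4 f=6, (2,4) g=3 f=8, (3,2) g=2 f=6, (3,4) g=2 f=8, (4,2) g=1 f=6, (4,4) g=1 f=8]
step 2: expand (0,3) (f=6, h=2) → closed; open now [(0,4) g=5 f=8, (1,2) g=4 f=6, (2,4) g=3 f=8, (3,2) g=2 f=6, (3,4) g=2 f=8, (4,2) g=1 f=6, (4,4) g=1 f=8]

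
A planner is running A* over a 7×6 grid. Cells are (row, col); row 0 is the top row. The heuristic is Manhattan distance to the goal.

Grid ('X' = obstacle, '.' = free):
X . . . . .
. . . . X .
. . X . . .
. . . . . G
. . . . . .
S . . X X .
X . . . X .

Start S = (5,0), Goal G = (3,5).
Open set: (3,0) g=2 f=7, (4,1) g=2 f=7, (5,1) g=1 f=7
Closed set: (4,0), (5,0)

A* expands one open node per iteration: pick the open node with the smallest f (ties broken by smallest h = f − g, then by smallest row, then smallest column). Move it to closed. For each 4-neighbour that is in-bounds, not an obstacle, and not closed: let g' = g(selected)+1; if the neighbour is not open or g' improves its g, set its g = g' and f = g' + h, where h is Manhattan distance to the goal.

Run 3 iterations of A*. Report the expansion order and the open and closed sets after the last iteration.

order=[(3,0) → (3,1) → (3,2)]; open=[(2,0) g=3 f=9, (2,1) g=4 f=9, (3,3) g=5 f=7, (4,1) g=2 f=7, (4,2) g=5 f=9, (5,1) g=1 f=7]; closed=[(3,0), (3,1), (3,2), (4,0), (5,0)]

step 1: expand (3,0) (f=7, h=5) → closed; open now [(2,0) g=3 f=9, (3,1) g=3 f=7, (4,1) g=2 f=7, (5,1) g=1 f=7]
step 2: expand (3,1) (f=7, h=4) → closed; open now [(2,0) g=3 f=9, (2,1) g=4 f=9, (3,2) g=4 f=7, (4,1) g=2 f=7, (5,1) g=1 f=7]
step 3: expand (3,2) (f=7, h=3) → closed; open now [(2,0) g=3 f=9, (2,1) g=4 f=9, (3,3) g=5 f=7, (4,1) g=2 f=7, (4,2) g=5 f=9, (5,1) g=1 f=7]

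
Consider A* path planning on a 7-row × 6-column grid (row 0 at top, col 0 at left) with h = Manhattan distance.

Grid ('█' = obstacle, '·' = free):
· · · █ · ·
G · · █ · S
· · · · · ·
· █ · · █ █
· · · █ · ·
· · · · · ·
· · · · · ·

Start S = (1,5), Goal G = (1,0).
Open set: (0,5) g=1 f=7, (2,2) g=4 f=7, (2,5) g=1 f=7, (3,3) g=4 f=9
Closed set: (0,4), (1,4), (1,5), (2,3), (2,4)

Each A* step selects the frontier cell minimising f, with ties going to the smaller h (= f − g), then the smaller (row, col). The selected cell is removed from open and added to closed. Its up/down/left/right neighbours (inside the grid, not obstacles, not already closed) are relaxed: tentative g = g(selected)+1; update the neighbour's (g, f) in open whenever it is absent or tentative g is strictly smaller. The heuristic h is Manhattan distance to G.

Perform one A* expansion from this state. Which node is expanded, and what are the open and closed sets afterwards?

expanded=(2,2); open=[(0,5) g=1 f=7, (1,2) g=5 f=7, (2,1) g=5 f=7, (2,5) g=1 f=7, (3,2) g=5 f=9, (3,3) g=4 f=9]; closed=[(0,4), (1,4), (1,5), (2,2), (2,3), (2,4)]

step 1: expand (2,2) (f=7, h=3) → closed; open now [(0,5) g=1 f=7, (1,2) g=5 f=7, (2,1) g=5 f=7, (2,5) g=1 f=7, (3,2) g=5 f=9, (3,3) g=4 f=9]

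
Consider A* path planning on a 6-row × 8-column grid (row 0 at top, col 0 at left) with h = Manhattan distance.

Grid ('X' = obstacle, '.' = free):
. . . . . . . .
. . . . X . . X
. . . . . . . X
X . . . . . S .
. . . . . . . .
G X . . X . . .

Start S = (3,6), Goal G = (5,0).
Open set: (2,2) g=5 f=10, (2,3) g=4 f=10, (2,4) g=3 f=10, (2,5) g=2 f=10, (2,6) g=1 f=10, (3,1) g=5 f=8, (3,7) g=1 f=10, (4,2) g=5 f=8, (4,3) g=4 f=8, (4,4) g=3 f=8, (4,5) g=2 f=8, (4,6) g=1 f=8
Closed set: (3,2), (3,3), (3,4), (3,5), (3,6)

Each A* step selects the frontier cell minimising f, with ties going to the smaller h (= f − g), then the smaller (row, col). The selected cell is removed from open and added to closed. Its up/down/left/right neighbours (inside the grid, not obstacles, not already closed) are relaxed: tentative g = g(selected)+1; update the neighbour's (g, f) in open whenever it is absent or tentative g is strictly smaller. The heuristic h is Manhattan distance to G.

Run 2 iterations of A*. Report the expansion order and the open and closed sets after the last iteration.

step 1: expand (3,1) (f=8, h=3) → closed; open now [(2,1) g=6 f=10, (2,2) g=5 f=10, (2,3) g=4 f=10, (2,4) g=3 f=10, (2,5) g=2 f=10, (2,6) g=1 f=10, (3,7) g=1 f=10, (4,1) g=6 f=8, (4,2) g=5 f=8, (4,3) g=4 f=8, (4,4) g=3 f=8, (4,5) g=2 f=8, (4,6) g=1 f=8]
step 2: expand (4,1) (f=8, h=2) → closed; open now [(2,1) g=6 f=10, (2,2) g=5 f=10, (2,3) g=4 f=10, (2,4) g=3 f=10, (2,5) g=2 f=10, (2,6) g=1 f=10, (3,7) g=1 f=10, (4,0) g=7 f=8, (4,2) g=5 f=8, (4,3) g=4 f=8, (4,4) g=3 f=8, (4,5) g=2 f=8, (4,6) g=1 f=8]

order=[(3,1) → (4,1)]; open=[(2,1) g=6 f=10, (2,2) g=5 f=10, (2,3) g=4 f=10, (2,4) g=3 f=10, (2,5) g=2 f=10, (2,6) g=1 f=10, (3,7) g=1 f=10, (4,0) g=7 f=8, (4,2) g=5 f=8, (4,3) g=4 f=8, (4,4) g=3 f=8, (4,5) g=2 f=8, (4,6) g=1 f=8]; closed=[(3,1), (3,2), (3,3), (3,4), (3,5), (3,6), (4,1)]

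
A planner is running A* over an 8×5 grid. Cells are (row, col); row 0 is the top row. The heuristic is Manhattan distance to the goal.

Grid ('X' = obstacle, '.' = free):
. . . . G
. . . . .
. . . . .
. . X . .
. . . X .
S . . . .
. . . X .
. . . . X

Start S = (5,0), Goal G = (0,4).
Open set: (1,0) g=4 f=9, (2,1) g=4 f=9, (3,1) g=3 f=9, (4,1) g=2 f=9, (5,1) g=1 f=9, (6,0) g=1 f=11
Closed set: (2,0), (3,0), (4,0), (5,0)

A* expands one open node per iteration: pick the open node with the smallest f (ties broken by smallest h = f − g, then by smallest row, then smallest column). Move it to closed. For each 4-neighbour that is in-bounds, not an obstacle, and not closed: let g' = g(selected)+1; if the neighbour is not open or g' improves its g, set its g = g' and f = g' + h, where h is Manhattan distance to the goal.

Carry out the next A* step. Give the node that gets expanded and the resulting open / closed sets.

expanded=(1,0); open=[(0,0) g=5 f=9, (1,1) g=5 f=9, (2,1) g=4 f=9, (3,1) g=3 f=9, (4,1) g=2 f=9, (5,1) g=1 f=9, (6,0) g=1 f=11]; closed=[(1,0), (2,0), (3,0), (4,0), (5,0)]

step 1: expand (1,0) (f=9, h=5) → closed; open now [(0,0) g=5 f=9, (1,1) g=5 f=9, (2,1) g=4 f=9, (3,1) g=3 f=9, (4,1) g=2 f=9, (5,1) g=1 f=9, (6,0) g=1 f=11]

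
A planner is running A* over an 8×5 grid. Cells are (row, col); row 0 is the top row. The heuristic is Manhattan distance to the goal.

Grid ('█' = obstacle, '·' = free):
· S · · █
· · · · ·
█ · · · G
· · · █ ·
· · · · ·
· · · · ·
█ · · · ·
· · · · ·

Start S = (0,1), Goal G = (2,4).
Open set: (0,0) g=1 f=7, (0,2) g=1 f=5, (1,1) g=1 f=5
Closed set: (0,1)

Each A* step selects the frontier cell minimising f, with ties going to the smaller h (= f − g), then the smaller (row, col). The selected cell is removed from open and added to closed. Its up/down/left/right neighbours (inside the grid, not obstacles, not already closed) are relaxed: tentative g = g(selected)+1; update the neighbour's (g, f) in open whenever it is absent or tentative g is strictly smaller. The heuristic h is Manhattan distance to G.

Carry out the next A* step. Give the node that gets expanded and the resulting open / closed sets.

expanded=(0,2); open=[(0,0) g=1 f=7, (0,3) g=2 f=5, (1,1) g=1 f=5, (1,2) g=2 f=5]; closed=[(0,1), (0,2)]

step 1: expand (0,2) (f=5, h=4) → closed; open now [(0,0) g=1 f=7, (0,3) g=2 f=5, (1,1) g=1 f=5, (1,2) g=2 f=5]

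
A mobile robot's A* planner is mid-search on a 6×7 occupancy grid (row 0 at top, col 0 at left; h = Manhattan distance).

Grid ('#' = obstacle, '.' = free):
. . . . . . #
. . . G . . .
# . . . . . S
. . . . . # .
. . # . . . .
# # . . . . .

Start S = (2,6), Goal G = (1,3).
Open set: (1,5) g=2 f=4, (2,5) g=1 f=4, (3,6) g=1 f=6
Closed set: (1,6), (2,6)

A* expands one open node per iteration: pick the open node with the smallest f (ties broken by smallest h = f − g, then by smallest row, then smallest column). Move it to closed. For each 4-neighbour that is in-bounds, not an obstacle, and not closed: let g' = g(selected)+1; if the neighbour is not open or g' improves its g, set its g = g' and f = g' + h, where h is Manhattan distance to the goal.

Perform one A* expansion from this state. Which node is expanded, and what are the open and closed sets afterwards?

step 1: expand (1,5) (f=4, h=2) → closed; open now [(0,5) g=3 f=6, (1,4) g=3 f=4, (2,5) g=1 f=4, (3,6) g=1 f=6]

expanded=(1,5); open=[(0,5) g=3 f=6, (1,4) g=3 f=4, (2,5) g=1 f=4, (3,6) g=1 f=6]; closed=[(1,5), (1,6), (2,6)]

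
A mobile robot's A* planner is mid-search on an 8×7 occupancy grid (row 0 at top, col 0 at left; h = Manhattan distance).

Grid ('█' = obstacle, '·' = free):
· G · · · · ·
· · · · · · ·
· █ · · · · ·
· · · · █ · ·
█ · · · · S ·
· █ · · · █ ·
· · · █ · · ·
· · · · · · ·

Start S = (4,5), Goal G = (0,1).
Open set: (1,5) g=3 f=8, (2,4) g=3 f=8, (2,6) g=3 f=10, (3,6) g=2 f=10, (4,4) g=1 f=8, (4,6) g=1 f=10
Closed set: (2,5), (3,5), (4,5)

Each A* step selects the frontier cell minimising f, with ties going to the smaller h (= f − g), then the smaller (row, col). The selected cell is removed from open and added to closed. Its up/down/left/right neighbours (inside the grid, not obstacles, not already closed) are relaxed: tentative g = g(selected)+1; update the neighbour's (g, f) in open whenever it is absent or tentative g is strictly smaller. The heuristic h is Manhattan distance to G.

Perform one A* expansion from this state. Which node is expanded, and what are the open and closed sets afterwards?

step 1: expand (1,5) (f=8, h=5) → closed; open now [(0,5) g=4 f=8, (1,4) g=4 f=8, (1,6) g=4 f=10, (2,4) g=3 f=8, (2,6) g=3 f=10, (3,6) g=2 f=10, (4,4) g=1 f=8, (4,6) g=1 f=10]

expanded=(1,5); open=[(0,5) g=4 f=8, (1,4) g=4 f=8, (1,6) g=4 f=10, (2,4) g=3 f=8, (2,6) g=3 f=10, (3,6) g=2 f=10, (4,4) g=1 f=8, (4,6) g=1 f=10]; closed=[(1,5), (2,5), (3,5), (4,5)]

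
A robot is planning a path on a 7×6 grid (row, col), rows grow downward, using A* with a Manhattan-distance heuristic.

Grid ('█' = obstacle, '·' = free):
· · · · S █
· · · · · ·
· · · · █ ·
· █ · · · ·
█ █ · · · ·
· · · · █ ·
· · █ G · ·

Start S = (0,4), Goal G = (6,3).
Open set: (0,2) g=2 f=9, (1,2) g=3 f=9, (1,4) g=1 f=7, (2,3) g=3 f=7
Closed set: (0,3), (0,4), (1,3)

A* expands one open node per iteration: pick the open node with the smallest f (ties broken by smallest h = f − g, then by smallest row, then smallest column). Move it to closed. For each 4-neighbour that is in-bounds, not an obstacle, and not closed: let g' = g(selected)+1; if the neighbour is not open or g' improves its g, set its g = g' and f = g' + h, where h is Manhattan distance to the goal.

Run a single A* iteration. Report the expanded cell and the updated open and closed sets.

step 1: expand (2,3) (f=7, h=4) → closed; open now [(0,2) g=2 f=9, (1,2) g=3 f=9, (1,4) g=1 f=7, (2,2) g=4 f=9, (3,3) g=4 f=7]

expanded=(2,3); open=[(0,2) g=2 f=9, (1,2) g=3 f=9, (1,4) g=1 f=7, (2,2) g=4 f=9, (3,3) g=4 f=7]; closed=[(0,3), (0,4), (1,3), (2,3)]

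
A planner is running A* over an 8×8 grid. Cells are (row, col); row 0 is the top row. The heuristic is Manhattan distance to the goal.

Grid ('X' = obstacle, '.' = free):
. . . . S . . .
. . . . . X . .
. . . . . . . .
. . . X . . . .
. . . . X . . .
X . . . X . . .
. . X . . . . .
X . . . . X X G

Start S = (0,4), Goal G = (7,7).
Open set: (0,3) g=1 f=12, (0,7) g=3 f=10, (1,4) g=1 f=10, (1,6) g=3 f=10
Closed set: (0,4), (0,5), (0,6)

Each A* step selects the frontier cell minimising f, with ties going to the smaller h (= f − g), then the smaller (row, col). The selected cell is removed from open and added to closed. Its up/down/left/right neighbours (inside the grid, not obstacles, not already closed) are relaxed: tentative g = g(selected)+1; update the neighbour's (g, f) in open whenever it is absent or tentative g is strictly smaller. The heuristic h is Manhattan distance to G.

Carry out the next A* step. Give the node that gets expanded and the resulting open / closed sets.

step 1: expand (0,7) (f=10, h=7) → closed; open now [(0,3) g=1 f=12, (1,4) g=1 f=10, (1,6) g=3 f=10, (1,7) g=4 f=10]

expanded=(0,7); open=[(0,3) g=1 f=12, (1,4) g=1 f=10, (1,6) g=3 f=10, (1,7) g=4 f=10]; closed=[(0,4), (0,5), (0,6), (0,7)]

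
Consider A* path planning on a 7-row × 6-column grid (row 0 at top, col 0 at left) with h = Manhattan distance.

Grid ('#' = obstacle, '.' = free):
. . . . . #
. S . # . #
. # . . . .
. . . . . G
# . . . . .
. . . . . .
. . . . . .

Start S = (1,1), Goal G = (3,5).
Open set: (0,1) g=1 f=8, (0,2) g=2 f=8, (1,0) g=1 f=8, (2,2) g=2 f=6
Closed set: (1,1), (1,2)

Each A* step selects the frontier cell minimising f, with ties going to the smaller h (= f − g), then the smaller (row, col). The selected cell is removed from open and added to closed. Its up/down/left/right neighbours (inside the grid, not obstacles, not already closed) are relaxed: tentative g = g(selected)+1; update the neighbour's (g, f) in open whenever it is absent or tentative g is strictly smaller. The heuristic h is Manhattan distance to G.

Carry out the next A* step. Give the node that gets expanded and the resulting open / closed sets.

expanded=(2,2); open=[(0,1) g=1 f=8, (0,2) g=2 f=8, (1,0) g=1 f=8, (2,3) g=3 f=6, (3,2) g=3 f=6]; closed=[(1,1), (1,2), (2,2)]

step 1: expand (2,2) (f=6, h=4) → closed; open now [(0,1) g=1 f=8, (0,2) g=2 f=8, (1,0) g=1 f=8, (2,3) g=3 f=6, (3,2) g=3 f=6]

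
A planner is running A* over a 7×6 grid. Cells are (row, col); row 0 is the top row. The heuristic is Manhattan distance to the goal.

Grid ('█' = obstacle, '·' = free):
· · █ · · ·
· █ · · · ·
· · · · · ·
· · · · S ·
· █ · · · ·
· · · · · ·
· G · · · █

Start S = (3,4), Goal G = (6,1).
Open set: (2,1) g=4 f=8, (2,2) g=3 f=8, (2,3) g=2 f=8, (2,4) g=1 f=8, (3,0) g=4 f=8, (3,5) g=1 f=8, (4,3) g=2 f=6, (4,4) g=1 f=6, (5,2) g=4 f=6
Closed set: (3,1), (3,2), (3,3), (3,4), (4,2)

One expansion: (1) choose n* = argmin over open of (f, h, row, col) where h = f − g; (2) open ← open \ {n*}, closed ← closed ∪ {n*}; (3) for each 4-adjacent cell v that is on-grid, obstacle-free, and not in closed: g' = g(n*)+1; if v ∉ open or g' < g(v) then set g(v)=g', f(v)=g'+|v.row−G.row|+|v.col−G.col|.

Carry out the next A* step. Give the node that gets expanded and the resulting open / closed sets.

step 1: expand (5,2) (f=6, h=2) → closed; open now [(2,1) g=4 f=8, (2,2) g=3 f=8, (2,3) g=2 f=8, (2,4) g=1 f=8, (3,0) g=4 f=8, (3,5) g=1 f=8, (4,3) g=2 f=6, (4,4) g=1 f=6, (5,1) g=5 f=6, (5,3) g=5 f=8, (6,2) g=5 f=6]

expanded=(5,2); open=[(2,1) g=4 f=8, (2,2) g=3 f=8, (2,3) g=2 f=8, (2,4) g=1 f=8, (3,0) g=4 f=8, (3,5) g=1 f=8, (4,3) g=2 f=6, (4,4) g=1 f=6, (5,1) g=5 f=6, (5,3) g=5 f=8, (6,2) g=5 f=6]; closed=[(3,1), (3,2), (3,3), (3,4), (4,2), (5,2)]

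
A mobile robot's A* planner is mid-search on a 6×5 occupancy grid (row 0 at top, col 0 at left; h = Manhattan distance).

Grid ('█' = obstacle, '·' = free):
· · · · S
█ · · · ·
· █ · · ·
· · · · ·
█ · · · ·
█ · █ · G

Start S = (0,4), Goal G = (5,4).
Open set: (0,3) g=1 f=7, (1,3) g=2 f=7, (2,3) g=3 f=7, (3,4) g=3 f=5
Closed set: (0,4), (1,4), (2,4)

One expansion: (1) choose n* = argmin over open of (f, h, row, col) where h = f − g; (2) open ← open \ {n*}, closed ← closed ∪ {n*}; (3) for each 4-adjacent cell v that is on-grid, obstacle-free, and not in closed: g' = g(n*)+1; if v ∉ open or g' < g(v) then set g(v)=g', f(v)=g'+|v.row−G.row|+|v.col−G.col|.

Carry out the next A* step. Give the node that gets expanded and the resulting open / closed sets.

expanded=(3,4); open=[(0,3) g=1 f=7, (1,3) g=2 f=7, (2,3) g=3 f=7, (3,3) g=4 f=7, (4,4) g=4 f=5]; closed=[(0,4), (1,4), (2,4), (3,4)]

step 1: expand (3,4) (f=5, h=2) → closed; open now [(0,3) g=1 f=7, (1,3) g=2 f=7, (2,3) g=3 f=7, (3,3) g=4 f=7, (4,4) g=4 f=5]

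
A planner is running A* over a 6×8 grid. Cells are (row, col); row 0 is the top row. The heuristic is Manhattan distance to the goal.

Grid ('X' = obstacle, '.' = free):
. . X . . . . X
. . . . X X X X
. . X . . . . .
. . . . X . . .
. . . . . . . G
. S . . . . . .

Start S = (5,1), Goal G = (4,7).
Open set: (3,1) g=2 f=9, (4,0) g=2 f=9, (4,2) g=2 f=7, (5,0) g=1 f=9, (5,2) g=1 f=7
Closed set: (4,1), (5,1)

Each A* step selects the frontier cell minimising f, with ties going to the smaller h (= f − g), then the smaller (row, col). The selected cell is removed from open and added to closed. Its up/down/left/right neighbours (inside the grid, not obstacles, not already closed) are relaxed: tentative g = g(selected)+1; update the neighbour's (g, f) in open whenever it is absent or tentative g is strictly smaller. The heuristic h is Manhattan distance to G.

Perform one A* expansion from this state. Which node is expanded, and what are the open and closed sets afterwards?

expanded=(4,2); open=[(3,1) g=2 f=9, (3,2) g=3 f=9, (4,0) g=2 f=9, (4,3) g=3 f=7, (5,0) g=1 f=9, (5,2) g=1 f=7]; closed=[(4,1), (4,2), (5,1)]

step 1: expand (4,2) (f=7, h=5) → closed; open now [(3,1) g=2 f=9, (3,2) g=3 f=9, (4,0) g=2 f=9, (4,3) g=3 f=7, (5,0) g=1 f=9, (5,2) g=1 f=7]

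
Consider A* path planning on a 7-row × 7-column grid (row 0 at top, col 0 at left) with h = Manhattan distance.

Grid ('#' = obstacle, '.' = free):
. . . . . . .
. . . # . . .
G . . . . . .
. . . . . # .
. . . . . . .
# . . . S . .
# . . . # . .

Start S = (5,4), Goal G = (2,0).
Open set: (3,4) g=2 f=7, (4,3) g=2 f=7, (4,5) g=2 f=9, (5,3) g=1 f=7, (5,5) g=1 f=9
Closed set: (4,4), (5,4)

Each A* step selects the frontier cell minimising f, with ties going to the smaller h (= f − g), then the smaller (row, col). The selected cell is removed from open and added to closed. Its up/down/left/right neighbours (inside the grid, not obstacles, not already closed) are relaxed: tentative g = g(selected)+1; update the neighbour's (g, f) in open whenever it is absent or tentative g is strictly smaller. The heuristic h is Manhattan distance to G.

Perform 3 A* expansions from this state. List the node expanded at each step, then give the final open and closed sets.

step 1: expand (3,4) (f=7, h=5) → closed; open now [(2,4) g=3 f=7, (3,3) g=3 f=7, (4,3) g=2 f=7, (4,5) g=2 f=9, (5,3) g=1 f=7, (5,5) g=1 f=9]
step 2: expand (2,4) (f=7, h=4) → closed; open now [(1,4) g=4 f=9, (2,3) g=4 f=7, (2,5) g=4 f=9, (3,3) g=3 f=7, (4,3) g=2 f=7, (4,5) g=2 f=9, (5,3) g=1 f=7, (5,5) g=1 f=9]
step 3: expand (2,3) (f=7, h=3) → closed; open now [(1,4) g=4 f=9, (2,2) g=5 f=7, (2,5) g=4 f=9, (3,3) g=3 f=7, (4,3) g=2 f=7, (4,5) g=2 f=9, (5,3) g=1 f=7, (5,5) g=1 f=9]

order=[(3,4) → (2,4) → (2,3)]; open=[(1,4) g=4 f=9, (2,2) g=5 f=7, (2,5) g=4 f=9, (3,3) g=3 f=7, (4,3) g=2 f=7, (4,5) g=2 f=9, (5,3) g=1 f=7, (5,5) g=1 f=9]; closed=[(2,3), (2,4), (3,4), (4,4), (5,4)]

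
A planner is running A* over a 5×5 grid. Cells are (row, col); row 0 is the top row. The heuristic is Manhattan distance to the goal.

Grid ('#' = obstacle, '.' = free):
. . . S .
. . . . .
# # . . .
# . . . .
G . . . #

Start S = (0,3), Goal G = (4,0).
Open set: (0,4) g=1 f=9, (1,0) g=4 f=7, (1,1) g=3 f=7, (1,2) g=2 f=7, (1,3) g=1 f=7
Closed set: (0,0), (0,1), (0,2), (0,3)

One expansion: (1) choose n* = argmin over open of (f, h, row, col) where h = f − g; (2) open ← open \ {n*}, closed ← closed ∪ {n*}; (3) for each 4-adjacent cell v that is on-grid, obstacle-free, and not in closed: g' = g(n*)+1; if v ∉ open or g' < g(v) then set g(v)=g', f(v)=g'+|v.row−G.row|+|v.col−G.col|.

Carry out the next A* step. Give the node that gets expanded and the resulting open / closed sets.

expanded=(1,0); open=[(0,4) g=1 f=9, (1,1) g=3 f=7, (1,2) g=2 f=7, (1,3) g=1 f=7]; closed=[(0,0), (0,1), (0,2), (0,3), (1,0)]

step 1: expand (1,0) (f=7, h=3) → closed; open now [(0,4) g=1 f=9, (1,1) g=3 f=7, (1,2) g=2 f=7, (1,3) g=1 f=7]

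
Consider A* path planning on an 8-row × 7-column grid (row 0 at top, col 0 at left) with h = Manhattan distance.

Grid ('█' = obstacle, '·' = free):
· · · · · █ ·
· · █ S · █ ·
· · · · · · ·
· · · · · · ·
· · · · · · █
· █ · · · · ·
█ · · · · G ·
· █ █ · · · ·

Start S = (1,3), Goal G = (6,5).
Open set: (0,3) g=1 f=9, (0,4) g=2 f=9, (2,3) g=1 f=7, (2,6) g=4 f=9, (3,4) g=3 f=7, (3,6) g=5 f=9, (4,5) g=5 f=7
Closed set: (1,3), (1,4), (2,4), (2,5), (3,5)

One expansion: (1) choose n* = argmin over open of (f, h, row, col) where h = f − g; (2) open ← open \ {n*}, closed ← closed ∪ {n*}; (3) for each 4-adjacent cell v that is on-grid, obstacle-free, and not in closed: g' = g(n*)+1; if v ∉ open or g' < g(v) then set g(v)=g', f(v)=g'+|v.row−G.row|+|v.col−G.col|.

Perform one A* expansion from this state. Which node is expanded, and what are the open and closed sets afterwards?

expanded=(4,5); open=[(0,3) g=1 f=9, (0,4) g=2 f=9, (2,3) g=1 f=7, (2,6) g=4 f=9, (3,4) g=3 f=7, (3,6) g=5 f=9, (4,4) g=6 f=9, (5,5) g=6 f=7]; closed=[(1,3), (1,4), (2,4), (2,5), (3,5), (4,5)]

step 1: expand (4,5) (f=7, h=2) → closed; open now [(0,3) g=1 f=9, (0,4) g=2 f=9, (2,3) g=1 f=7, (2,6) g=4 f=9, (3,4) g=3 f=7, (3,6) g=5 f=9, (4,4) g=6 f=9, (5,5) g=6 f=7]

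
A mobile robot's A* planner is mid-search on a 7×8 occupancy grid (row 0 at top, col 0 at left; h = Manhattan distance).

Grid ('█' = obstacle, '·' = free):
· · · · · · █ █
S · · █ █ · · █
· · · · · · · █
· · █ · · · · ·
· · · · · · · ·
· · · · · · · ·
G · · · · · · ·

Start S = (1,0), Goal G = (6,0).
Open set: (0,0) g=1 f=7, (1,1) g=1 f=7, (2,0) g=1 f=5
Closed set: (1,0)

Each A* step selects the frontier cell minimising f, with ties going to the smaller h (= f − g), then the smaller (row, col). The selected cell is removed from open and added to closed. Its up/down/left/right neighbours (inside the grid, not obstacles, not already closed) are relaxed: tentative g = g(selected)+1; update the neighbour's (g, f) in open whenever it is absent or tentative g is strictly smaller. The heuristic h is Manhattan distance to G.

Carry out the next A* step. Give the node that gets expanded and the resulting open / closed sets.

step 1: expand (2,0) (f=5, h=4) → closed; open now [(0,0) g=1 f=7, (1,1) g=1 f=7, (2,1) g=2 f=7, (3,0) g=2 f=5]

expanded=(2,0); open=[(0,0) g=1 f=7, (1,1) g=1 f=7, (2,1) g=2 f=7, (3,0) g=2 f=5]; closed=[(1,0), (2,0)]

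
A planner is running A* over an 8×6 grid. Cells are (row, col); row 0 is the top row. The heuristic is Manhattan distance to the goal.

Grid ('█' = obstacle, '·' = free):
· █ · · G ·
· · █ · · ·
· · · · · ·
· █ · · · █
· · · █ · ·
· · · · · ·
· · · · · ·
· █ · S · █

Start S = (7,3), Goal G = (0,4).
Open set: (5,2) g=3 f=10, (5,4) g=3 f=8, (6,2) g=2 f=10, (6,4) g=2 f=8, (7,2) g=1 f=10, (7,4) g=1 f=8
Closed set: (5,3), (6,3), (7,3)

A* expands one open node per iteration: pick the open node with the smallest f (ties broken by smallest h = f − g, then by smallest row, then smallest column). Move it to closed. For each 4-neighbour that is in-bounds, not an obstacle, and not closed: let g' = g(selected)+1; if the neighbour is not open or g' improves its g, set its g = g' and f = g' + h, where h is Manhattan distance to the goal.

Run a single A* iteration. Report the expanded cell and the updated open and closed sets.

expanded=(5,4); open=[(4,4) g=4 f=8, (5,2) g=3 f=10, (5,5) g=4 f=10, (6,2) g=2 f=10, (6,4) g=2 f=8, (7,2) g=1 f=10, (7,4) g=1 f=8]; closed=[(5,3), (5,4), (6,3), (7,3)]

step 1: expand (5,4) (f=8, h=5) → closed; open now [(4,4) g=4 f=8, (5,2) g=3 f=10, (5,5) g=4 f=10, (6,2) g=2 f=10, (6,4) g=2 f=8, (7,2) g=1 f=10, (7,4) g=1 f=8]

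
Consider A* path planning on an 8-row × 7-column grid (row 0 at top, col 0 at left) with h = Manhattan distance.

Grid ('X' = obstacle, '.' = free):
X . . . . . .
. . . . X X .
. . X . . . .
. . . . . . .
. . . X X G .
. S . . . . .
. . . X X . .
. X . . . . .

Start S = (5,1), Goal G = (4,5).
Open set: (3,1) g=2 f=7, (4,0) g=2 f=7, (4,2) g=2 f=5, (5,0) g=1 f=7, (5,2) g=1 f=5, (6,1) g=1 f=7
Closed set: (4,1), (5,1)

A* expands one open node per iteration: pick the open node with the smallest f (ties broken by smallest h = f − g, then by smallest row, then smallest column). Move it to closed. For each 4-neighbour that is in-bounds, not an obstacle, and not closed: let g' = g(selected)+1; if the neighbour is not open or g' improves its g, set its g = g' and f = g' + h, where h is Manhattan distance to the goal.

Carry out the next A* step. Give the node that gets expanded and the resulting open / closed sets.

expanded=(4,2); open=[(3,1) g=2 f=7, (3,2) g=3 f=7, (4,0) g=2 f=7, (5,0) g=1 f=7, (5,2) g=1 f=5, (6,1) g=1 f=7]; closed=[(4,1), (4,2), (5,1)]

step 1: expand (4,2) (f=5, h=3) → closed; open now [(3,1) g=2 f=7, (3,2) g=3 f=7, (4,0) g=2 f=7, (5,0) g=1 f=7, (5,2) g=1 f=5, (6,1) g=1 f=7]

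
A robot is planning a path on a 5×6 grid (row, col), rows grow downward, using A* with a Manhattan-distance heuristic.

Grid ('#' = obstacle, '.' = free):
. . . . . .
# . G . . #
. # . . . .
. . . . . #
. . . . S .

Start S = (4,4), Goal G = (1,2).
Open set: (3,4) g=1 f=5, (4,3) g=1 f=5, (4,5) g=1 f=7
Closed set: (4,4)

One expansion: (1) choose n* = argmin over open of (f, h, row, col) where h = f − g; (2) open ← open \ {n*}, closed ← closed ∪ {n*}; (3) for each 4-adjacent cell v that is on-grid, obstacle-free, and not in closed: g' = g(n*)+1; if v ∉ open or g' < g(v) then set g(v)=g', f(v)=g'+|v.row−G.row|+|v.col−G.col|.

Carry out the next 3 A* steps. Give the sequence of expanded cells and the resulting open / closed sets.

step 1: expand (3,4) (f=5, h=4) → closed; open now [(2,4) g=2 f=5, (3,3) g=2 f=5, (4,3) g=1 f=5, (4,5) g=1 f=7]
step 2: expand (2,4) (f=5, h=3) → closed; open now [(1,4) g=3 f=5, (2,3) g=3 f=5, (2,5) g=3 f=7, (3,3) g=2 f=5, (4,3) g=1 f=5, (4,5) g=1 f=7]
step 3: expand (1,4) (f=5, h=2) → closed; open now [(0,4) g=4 f=7, (1,3) g=4 f=5, (2,3) g=3 f=5, (2,5) g=3 f=7, (3,3) g=2 f=5, (4,3) g=1 f=5, (4,5) g=1 f=7]

order=[(3,4) → (2,4) → (1,4)]; open=[(0,4) g=4 f=7, (1,3) g=4 f=5, (2,3) g=3 f=5, (2,5) g=3 f=7, (3,3) g=2 f=5, (4,3) g=1 f=5, (4,5) g=1 f=7]; closed=[(1,4), (2,4), (3,4), (4,4)]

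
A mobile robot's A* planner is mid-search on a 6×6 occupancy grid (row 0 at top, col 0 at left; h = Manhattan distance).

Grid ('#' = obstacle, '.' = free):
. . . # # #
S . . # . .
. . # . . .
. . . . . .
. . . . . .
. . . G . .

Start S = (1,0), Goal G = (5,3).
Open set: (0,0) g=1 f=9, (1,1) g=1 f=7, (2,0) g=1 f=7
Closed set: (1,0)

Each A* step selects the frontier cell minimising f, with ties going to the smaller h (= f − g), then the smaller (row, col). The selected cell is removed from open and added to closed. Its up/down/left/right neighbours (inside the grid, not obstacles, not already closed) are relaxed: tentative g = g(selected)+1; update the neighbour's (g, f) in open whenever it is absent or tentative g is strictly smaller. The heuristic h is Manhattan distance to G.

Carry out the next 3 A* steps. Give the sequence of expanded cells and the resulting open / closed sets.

order=[(1,1) → (1,2) → (2,1)]; open=[(0,0) g=1 f=9, (0,1) g=2 f=9, (0,2) g=3 f=9, (2,0) g=1 f=7, (3,1) g=3 f=7]; closed=[(1,0), (1,1), (1,2), (2,1)]

step 1: expand (1,1) (f=7, h=6) → closed; open now [(0,0) g=1 f=9, (0,1) g=2 f=9, (1,2) g=2 f=7, (2,0) g=1 f=7, (2,1) g=2 f=7]
step 2: expand (1,2) (f=7, h=5) → closed; open now [(0,0) g=1 f=9, (0,1) g=2 f=9, (0,2) g=3 f=9, (2,0) g=1 f=7, (2,1) g=2 f=7]
step 3: expand (2,1) (f=7, h=5) → closed; open now [(0,0) g=1 f=9, (0,1) g=2 f=9, (0,2) g=3 f=9, (2,0) g=1 f=7, (3,1) g=3 f=7]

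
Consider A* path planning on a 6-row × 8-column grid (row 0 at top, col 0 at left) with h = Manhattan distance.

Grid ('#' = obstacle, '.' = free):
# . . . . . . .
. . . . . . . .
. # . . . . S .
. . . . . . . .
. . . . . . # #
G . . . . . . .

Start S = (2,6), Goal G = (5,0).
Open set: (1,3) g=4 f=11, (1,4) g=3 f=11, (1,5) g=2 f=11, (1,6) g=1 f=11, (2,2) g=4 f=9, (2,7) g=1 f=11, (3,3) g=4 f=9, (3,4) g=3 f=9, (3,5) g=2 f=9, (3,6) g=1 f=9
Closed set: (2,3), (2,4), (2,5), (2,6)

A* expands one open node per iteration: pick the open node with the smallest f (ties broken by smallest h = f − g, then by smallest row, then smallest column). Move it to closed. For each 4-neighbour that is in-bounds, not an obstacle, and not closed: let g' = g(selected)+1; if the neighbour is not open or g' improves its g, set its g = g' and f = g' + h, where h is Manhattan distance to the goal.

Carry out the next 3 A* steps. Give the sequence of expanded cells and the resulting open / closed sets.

step 1: expand (2,2) (f=9, h=5) → closed; open now [(1,2) g=5 f=11, (1,3) g=4 f=11, (1,4) g=3 f=11, (1,5) g=2 f=11, (1,6) g=1 f=11, (2,7) g=1 f=11, (3,2) g=5 f=9, (3,3) g=4 f=9, (3,4) g=3 f=9, (3,5) g=2 f=9, (3,6) g=1 f=9]
step 2: expand (3,2) (f=9, h=4) → closed; open now [(1,2) g=5 f=11, (1,3) g=4 f=11, (1,4) g=3 f=11, (1,5) g=2 f=11, (1,6) g=1 f=11, (2,7) g=1 f=11, (3,1) g=6 f=9, (3,3) g=4 f=9, (3,4) g=3 f=9, (3,5) g=2 f=9, (3,6) g=1 f=9, (4,2) g=6 f=9]
step 3: expand (3,1) (f=9, h=3) → closed; open now [(1,2) g=5 f=11, (1,3) g=4 f=11, (1,4) g=3 f=11, (1,5) g=2 f=11, (1,6) g=1 f=11, (2,7) g=1 f=11, (3,0) g=7 f=9, (3,3) g=4 f=9, (3,4) g=3 f=9, (3,5) g=2 f=9, (3,6) g=1 f=9, (4,1) g=7 f=9, (4,2) g=6 f=9]

order=[(2,2) → (3,2) → (3,1)]; open=[(1,2) g=5 f=11, (1,3) g=4 f=11, (1,4) g=3 f=11, (1,5) g=2 f=11, (1,6) g=1 f=11, (2,7) g=1 f=11, (3,0) g=7 f=9, (3,3) g=4 f=9, (3,4) g=3 f=9, (3,5) g=2 f=9, (3,6) g=1 f=9, (4,1) g=7 f=9, (4,2) g=6 f=9]; closed=[(2,2), (2,3), (2,4), (2,5), (2,6), (3,1), (3,2)]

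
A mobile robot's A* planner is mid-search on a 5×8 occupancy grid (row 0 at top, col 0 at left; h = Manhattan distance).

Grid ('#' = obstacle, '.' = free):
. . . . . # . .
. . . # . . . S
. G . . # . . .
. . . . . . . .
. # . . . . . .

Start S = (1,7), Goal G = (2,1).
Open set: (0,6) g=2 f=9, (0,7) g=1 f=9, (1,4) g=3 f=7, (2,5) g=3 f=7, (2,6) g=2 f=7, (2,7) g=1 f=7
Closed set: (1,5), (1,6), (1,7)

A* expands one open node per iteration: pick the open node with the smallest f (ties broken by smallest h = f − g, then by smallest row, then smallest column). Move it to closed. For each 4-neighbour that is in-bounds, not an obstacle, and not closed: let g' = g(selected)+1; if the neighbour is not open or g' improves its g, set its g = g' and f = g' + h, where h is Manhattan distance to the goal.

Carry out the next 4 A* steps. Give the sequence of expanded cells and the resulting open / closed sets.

order=[(1,4) → (2,5) → (2,6) → (2,7)]; open=[(0,4) g=4 f=9, (0,6) g=2 f=9, (0,7) g=1 f=9, (3,5) g=4 f=9, (3,6) g=3 f=9, (3,7) g=2 f=9]; closed=[(1,4), (1,5), (1,6), (1,7), (2,5), (2,6), (2,7)]

step 1: expand (1,4) (f=7, h=4) → closed; open now [(0,4) g=4 f=9, (0,6) g=2 f=9, (0,7) g=1 f=9, (2,5) g=3 f=7, (2,6) g=2 f=7, (2,7) g=1 f=7]
step 2: expand (2,5) (f=7, h=4) → closed; open now [(0,4) g=4 f=9, (0,6) g=2 f=9, (0,7) g=1 f=9, (2,6) g=2 f=7, (2,7) g=1 f=7, (3,5) g=4 f=9]
step 3: expand (2,6) (f=7, h=5) → closed; open now [(0,4) g=4 f=9, (0,6) g=2 f=9, (0,7) g=1 f=9, (2,7) g=1 f=7, (3,5) g=4 f=9, (3,6) g=3 f=9]
step 4: expand (2,7) (f=7, h=6) → closed; open now [(0,4) g=4 f=9, (0,6) g=2 f=9, (0,7) g=1 f=9, (3,5) g=4 f=9, (3,6) g=3 f=9, (3,7) g=2 f=9]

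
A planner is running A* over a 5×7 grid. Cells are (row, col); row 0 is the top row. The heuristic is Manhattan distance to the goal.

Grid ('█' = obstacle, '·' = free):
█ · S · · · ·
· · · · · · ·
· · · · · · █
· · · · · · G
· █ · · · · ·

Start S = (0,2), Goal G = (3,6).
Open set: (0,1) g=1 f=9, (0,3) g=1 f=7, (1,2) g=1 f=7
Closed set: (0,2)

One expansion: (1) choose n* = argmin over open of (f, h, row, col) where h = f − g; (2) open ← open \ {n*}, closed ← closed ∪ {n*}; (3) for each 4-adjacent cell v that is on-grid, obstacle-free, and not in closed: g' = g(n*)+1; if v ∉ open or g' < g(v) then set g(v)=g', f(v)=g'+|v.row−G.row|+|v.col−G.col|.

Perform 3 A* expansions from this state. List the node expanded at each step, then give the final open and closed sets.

order=[(0,3) → (0,4) → (0,5)]; open=[(0,1) g=1 f=9, (0,6) g=4 f=7, (1,2) g=1 f=7, (1,3) g=2 f=7, (1,4) g=3 f=7, (1,5) g=4 f=7]; closed=[(0,2), (0,3), (0,4), (0,5)]

step 1: expand (0,3) (f=7, h=6) → closed; open now [(0,1) g=1 f=9, (0,4) g=2 f=7, (1,2) g=1 f=7, (1,3) g=2 f=7]
step 2: expand (0,4) (f=7, h=5) → closed; open now [(0,1) g=1 f=9, (0,5) g=3 f=7, (1,2) g=1 f=7, (1,3) g=2 f=7, (1,4) g=3 f=7]
step 3: expand (0,5) (f=7, h=4) → closed; open now [(0,1) g=1 f=9, (0,6) g=4 f=7, (1,2) g=1 f=7, (1,3) g=2 f=7, (1,4) g=3 f=7, (1,5) g=4 f=7]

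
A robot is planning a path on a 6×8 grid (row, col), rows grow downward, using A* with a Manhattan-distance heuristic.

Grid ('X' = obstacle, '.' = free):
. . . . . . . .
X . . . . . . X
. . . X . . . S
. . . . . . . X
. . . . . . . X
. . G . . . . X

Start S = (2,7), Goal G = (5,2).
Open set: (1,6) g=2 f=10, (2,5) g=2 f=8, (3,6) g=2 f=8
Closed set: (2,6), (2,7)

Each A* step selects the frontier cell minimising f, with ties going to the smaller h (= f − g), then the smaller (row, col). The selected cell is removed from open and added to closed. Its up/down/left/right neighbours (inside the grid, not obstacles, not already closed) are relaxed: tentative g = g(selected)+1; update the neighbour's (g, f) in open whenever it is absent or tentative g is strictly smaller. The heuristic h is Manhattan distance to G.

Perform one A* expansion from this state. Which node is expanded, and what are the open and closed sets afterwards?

step 1: expand (2,5) (f=8, h=6) → closed; open now [(1,5) g=3 f=10, (1,6) g=2 f=10, (2,4) g=3 f=8, (3,5) g=3 f=8, (3,6) g=2 f=8]

expanded=(2,5); open=[(1,5) g=3 f=10, (1,6) g=2 f=10, (2,4) g=3 f=8, (3,5) g=3 f=8, (3,6) g=2 f=8]; closed=[(2,5), (2,6), (2,7)]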